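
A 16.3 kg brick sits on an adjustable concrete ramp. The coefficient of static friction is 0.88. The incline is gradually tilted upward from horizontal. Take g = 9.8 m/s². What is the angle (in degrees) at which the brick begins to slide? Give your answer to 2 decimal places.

41.35°

At the threshold of sliding, static friction is at its maximum μ_s N and exactly balances the weight component along the incline: mg sin θ = μ_s mg cos θ.
Hence tan θ = μ_s = 0.88, so θ = arctan(0.88) = 41.3478°.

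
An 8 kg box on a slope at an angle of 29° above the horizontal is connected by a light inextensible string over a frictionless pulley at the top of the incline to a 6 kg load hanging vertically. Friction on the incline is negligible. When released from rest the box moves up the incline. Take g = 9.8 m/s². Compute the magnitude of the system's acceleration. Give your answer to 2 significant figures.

For the box on the incline: the weight component along the slope is m₁g sin 29° = 8 × 9.8 × 0.4848 = 38.008 N and the normal force is N = m₁g cos 29° = 68.570 N.
Newton's second law for the box (up-slope positive): T − 38.008 = 8 a. For the hanging load (downward positive): 6 × 9.8 − T = 6 a.
Adding the two equations eliminates T: 20.792 = 14 a, so a = 1.4851 m/s².

1.5 m/s²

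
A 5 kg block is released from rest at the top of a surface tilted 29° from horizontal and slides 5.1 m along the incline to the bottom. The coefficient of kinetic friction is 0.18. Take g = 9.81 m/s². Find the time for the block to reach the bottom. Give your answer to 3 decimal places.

1.782 s

The weight component along the incline is mg sin 29° = 23.780 N and the normal force is N = mg cos 29° = 42.900 N.
Friction up the slope is f = μN = 0.18 × 42.900 = 7.722 N, so the net downslope force is 23.780 − 7.722 = 16.058 N and a = 16.058 / 5 = 3.2116 m/s².
Starting from rest, L = ½at², so t = √(2L/a) = √(2 × 5.1 / 3.2116) = 1.7821 s.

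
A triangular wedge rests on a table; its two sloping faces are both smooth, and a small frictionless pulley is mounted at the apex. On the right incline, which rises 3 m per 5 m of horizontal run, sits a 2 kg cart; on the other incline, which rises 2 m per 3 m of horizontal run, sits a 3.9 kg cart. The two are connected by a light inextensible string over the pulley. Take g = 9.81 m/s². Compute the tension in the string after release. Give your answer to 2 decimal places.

13.87 N

Resolve each weight along its own incline: the 2 kg mass has component 2 × 9.81 × sin 30.96° = 10.094 N down its slope, and the 3.9 kg mass has 3.9 × 9.81 × sin 33.69° = 21.222 N down its slope.
The 3.9 kg side's 21.222 N exceeds the other side's 10.094 N, so that mass slides down and the 2 kg mass slides up. Taking that direction as positive, Newton's second law for the whole system gives 21.222 − 10.094 = (2 + 3.9) a, so a = 11.128 / 5.9 = 1.8861 m/s².
For the 2 kg mass (up-slope positive): T − 10.094 = 2 × 1.8861, so T = 13.866 N.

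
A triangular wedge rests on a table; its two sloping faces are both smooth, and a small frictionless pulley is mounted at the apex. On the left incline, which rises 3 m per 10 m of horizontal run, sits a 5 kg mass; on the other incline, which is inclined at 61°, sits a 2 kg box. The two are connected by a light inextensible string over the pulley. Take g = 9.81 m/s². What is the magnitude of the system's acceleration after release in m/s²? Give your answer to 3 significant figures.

Resolve each weight along its own incline: the 5 kg mass has component 5 × 9.81 × sin 16.70° = 14.094 N down its slope, and the 2 kg mass has 2 × 9.81 × sin 61° = 17.160 N down its slope.
The 2 kg side's 17.160 N exceeds the other side's 14.094 N, so that mass slides down and the 5 kg mass slides up. Taking that direction as positive, Newton's second law for the whole system gives 17.160 − 14.094 = (5 + 2) a, so a = 3.066 / 7 = 0.4380 m/s².

0.438 m/s²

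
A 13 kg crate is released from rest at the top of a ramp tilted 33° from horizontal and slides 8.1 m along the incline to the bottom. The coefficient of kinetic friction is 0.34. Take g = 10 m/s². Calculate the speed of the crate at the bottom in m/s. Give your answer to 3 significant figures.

6.48 m/s

The weight component along the incline is mg sin 33° = 70.803 N and the normal force is N = mg cos 33° = 109.027 N.
Friction up the slope is f = μN = 0.34 × 109.027 = 37.069 N, so the net downslope force is 70.803 − 37.069 = 33.734 N and a = 33.734 / 13 = 2.5949 m/s².
Starting from rest over a distance of 8.1 m, v² = 2aL = 2 × 2.5949 × 8.1 = 42.0374, so v = 6.4836 m/s.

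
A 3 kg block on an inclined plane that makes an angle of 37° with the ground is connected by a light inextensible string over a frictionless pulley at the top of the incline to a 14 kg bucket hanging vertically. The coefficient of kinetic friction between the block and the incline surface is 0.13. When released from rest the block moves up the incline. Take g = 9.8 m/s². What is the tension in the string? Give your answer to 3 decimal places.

For the block on the incline: the weight component along the slope is m₁g sin 37° = 3 × 9.8 × 0.6018 = 17.693 N and the normal force is N = m₁g cos 37° = 23.480 N.
Kinetic friction opposes the block's motion up the incline: f = μN = 0.13 × 23.480 = 3.052 N acting down the slope.
Newton's second law for the block (up-slope positive): T − 17.693 − 3.052 = 3 a. For the hanging bucket (downward positive): 14 × 9.8 − T = 14 a.
Adding the two equations eliminates T: 116.455 = 17 a, so a = 6.8503 m/s².
Then from the hanging bucket's equation, T = 14 × (9.8 − 6.8503) = 41.296 N.

41.296 N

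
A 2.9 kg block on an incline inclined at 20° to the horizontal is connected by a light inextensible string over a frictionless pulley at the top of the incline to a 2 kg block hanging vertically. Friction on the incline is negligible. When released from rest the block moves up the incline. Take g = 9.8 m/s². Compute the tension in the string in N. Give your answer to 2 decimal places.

15.57 N

For the block on the incline: the weight component along the slope is m₁g sin 20° = 2.9 × 9.8 × 0.3420 = 9.720 N and the normal force is N = m₁g cos 20° = 26.706 N.
Newton's second law for the block (up-slope positive): T − 9.720 = 2.9 a. For the hanging block (downward positive): 2 × 9.8 − T = 2 a.
Adding the two equations eliminates T: 9.880 = 4.9 a, so a = 2.0163 m/s².
Then from the hanging block's equation, T = 2 × (9.8 − 2.0163) = 15.567 N.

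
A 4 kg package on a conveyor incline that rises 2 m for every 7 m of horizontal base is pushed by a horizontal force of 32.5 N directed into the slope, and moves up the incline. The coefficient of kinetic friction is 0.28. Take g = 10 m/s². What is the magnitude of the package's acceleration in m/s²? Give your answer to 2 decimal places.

1.75 m/s²

The horizontal push has components F cos 15.95° = 32.5 × 0.9615 = 31.249 N up the incline and F sin 15.95° = 32.5 × 0.2747 = 8.928 N pressing into the surface.
The normal force is therefore N = mg cos 15.95° + F sin 15.95° = 38.460 + 8.928 = 47.388 N, and kinetic friction down the slope is μN = 0.28 × 47.388 = 13.269 N.
Along the incline: F cos 15.95° − mg sin 15.95° − μN = ma, so 31.249 − 10.988 − 13.269 = 4 a, giving a = 1.7480 m/s².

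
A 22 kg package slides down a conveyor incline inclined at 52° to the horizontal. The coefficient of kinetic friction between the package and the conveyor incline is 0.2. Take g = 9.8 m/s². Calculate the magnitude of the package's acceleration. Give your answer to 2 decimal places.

Resolving the weight along the incline: the component pulling the package down the slope is mg sin 52° = 22 × 9.8 × 0.7880 = 169.893 N, and the normal force is N = mg cos 52° = 22 × 9.8 × 0.6157 = 132.745 N.
Kinetic friction acts up the slope with magnitude f = μN = 0.2 × 132.745 = 26.549 N.
Net force along the incline is 169.893 − 26.549 = 143.344 N, so a = 143.344 / 22 = 6.5156 m/s².

6.52 m/s²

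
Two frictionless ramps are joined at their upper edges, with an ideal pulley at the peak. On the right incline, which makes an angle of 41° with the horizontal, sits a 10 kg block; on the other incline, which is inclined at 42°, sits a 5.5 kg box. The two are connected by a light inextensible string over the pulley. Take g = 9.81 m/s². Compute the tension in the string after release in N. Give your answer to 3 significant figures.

Resolve each weight along its own incline: the 10 kg mass has component 10 × 9.81 × sin 41° = 64.359 N down its slope, and the 5.5 kg mass has 5.5 × 9.81 × sin 42° = 36.103 N down its slope.
The 10 kg side's 64.359 N exceeds the other side's 36.103 N, so that mass slides down and the 5.5 kg mass slides up. Taking that direction as positive, Newton's second law for the whole system gives 64.359 − 36.103 = (10 + 5.5) a, so a = 28.256 / 15.5 = 1.8230 m/s².
For the 5.5 kg mass (up-slope positive): T − 36.103 = 5.5 × 1.8230, so T = 46.130 N.

46.1 N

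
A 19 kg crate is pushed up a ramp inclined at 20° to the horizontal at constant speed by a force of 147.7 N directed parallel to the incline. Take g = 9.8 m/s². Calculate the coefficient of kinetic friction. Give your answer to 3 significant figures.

0.480

At constant speed ΣF = 0 along the incline. The applied 147.7 N acts up the slope; the weight component mg sin 20° = 63.684 N and kinetic friction μN both act down the slope.
So 147.7 = 63.684 + μ × 174.971, giving μ = (147.7 − 63.684) / 174.971 = 0.4802.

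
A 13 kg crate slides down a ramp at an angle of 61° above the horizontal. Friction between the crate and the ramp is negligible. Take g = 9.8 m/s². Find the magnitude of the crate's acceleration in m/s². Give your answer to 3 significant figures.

8.57 m/s²

Resolving the weight along the incline: the component pulling the crate down the slope is mg sin 61° = 13 × 9.8 × 0.8746 = 111.424 N, and the normal force is N = mg cos 61° = 13 × 9.8 × 0.4848 = 61.764 N.
With no friction the net force along the incline is 111.424 N, so a = g sin 61° = 111.424 / 13 = 8.5711 m/s².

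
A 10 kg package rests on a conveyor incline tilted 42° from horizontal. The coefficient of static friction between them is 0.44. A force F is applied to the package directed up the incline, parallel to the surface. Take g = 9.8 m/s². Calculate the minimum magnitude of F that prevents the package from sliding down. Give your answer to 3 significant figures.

33.5 N

The normal force is N = mg cos 42° = 72.828 N. With F at its minimum the package is on the verge of sliding down, so static friction is at its maximum μ_s N = 0.44 × 72.828 = 32.044 N and acts up the slope.
Equilibrium along the incline: F + μ_s N = mg sin 42°, so F = 65.575 − 32.044 = 33.531 N.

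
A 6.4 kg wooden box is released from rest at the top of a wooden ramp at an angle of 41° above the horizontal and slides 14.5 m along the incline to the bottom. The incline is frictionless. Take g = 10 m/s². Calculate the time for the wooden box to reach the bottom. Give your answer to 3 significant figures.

2.10 s

The weight component along the incline is mg sin 41° = 41.988 N and the normal force is N = mg cos 41° = 48.301 N.
With no friction, a = g sin 41° = 6.5606 m/s².
Starting from rest, L = ½at², so t = √(2L/a) = √(2 × 14.5 / 6.5606) = 2.1025 s.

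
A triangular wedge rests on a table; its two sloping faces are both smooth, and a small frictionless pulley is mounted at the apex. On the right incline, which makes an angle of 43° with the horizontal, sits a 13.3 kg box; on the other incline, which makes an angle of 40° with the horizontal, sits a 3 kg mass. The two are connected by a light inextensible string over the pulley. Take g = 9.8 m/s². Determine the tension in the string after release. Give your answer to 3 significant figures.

Resolve each weight along its own incline: the 13.3 kg mass has component 13.3 × 9.8 × sin 43° = 88.892 N down its slope, and the 3 kg mass has 3 × 9.8 × sin 40° = 18.898 N down its slope.
The 13.3 kg side's 88.892 N exceeds the other side's 18.898 N, so that mass slides down and the 3 kg mass slides up. Taking that direction as positive, Newton's second law for the whole system gives 88.892 − 18.898 = (13.3 + 3) a, so a = 69.994 / 16.3 = 4.2941 m/s².
For the 3 kg mass (up-slope positive): T − 18.898 = 3 × 4.2941, so T = 31.780 N.

31.8 N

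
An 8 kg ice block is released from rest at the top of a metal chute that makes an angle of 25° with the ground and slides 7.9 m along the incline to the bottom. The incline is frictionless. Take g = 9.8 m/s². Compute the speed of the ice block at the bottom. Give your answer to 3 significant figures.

The weight component along the incline is mg sin 25° = 33.133 N and the normal force is N = mg cos 25° = 71.055 N.
With no friction, a = g sin 25° = 4.1417 m/s².
Starting from rest over a distance of 7.9 m, v² = 2aL = 2 × 4.1417 × 7.9 = 65.4389, so v = 8.0894 m/s.

8.09 m/s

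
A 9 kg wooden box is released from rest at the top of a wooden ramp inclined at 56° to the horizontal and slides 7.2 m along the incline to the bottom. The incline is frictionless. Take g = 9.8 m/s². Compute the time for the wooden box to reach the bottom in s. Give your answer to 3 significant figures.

1.33 s

The weight component along the incline is mg sin 56° = 73.121 N and the normal force is N = mg cos 56° = 49.321 N.
With no friction, a = g sin 56° = 8.1246 m/s².
Starting from rest, L = ½at², so t = √(2L/a) = √(2 × 7.2 / 8.1246) = 1.3313 s.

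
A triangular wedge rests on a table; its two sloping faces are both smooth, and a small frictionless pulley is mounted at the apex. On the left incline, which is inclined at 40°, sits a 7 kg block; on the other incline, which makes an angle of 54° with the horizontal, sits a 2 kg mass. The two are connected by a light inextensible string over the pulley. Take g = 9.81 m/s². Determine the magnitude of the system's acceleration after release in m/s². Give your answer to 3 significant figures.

Resolve each weight along its own incline: the 7 kg mass has component 7 × 9.81 × sin 40° = 44.140 N down its slope, and the 2 kg mass has 2 × 9.81 × sin 54° = 15.873 N down its slope.
The 7 kg side's 44.140 N exceeds the other side's 15.873 N, so that mass slides down and the 2 kg mass slides up. Taking that direction as positive, Newton's second law for the whole system gives 44.140 − 15.873 = (7 + 2) a, so a = 28.267 / 9 = 3.1408 m/s².

3.14 m/s²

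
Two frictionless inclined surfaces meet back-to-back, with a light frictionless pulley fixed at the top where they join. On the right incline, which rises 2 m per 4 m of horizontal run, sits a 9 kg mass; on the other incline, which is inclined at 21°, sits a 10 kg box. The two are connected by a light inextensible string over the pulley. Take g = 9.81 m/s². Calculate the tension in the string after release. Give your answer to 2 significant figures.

37 N

Resolve each weight along its own incline: the 9 kg mass has component 9 × 9.81 × sin 26.57° = 39.484 N down its slope, and the 10 kg mass has 10 × 9.81 × sin 21° = 35.156 N down its slope.
The 9 kg side's 39.484 N exceeds the other side's 35.156 N, so that mass slides down and the 10 kg mass slides up. Taking that direction as positive, Newton's second law for the whole system gives 39.484 − 35.156 = (9 + 10) a, so a = 4.328 / 19 = 0.2278 m/s².
For the 10 kg mass (up-slope positive): T − 35.156 = 10 × 0.2278, so T = 37.434 N.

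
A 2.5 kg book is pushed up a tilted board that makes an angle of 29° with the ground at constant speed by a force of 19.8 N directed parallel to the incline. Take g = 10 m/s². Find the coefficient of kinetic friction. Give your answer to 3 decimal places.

At constant speed ΣF = 0 along the incline. The applied 19.8 N acts up the slope; the weight component mg sin 29° = 12.120 N and kinetic friction μN both act down the slope.
So 19.8 = 12.120 + μ × 21.865, giving μ = (19.8 − 12.120) / 21.865 = 0.3512.

0.351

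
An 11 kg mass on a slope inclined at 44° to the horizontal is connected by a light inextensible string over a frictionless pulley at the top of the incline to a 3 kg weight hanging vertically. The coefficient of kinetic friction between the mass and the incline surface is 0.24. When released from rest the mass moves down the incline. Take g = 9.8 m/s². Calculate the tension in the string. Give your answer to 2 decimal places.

For the mass on the incline: the weight component along the slope is m₁g sin 44° = 11 × 9.8 × 0.6947 = 74.889 N and the normal force is N = m₁g cos 44° = 77.545 N.
Kinetic friction opposes the mass's motion down the incline: f = μN = 0.24 × 77.545 = 18.611 N acting up the slope.
Newton's second law for the mass (down-slope positive): 74.889 − 18.611 − T = 11 a. For the hanging weight (upward positive): T − 3 × 9.8 = 3 a.
Adding the two equations eliminates T: 26.878 = 14 a, so a = 1.9199 m/s².
Then from the hanging weight's equation, T = 3 × (9.8 + 1.9199) = 35.160 N.

35.16 N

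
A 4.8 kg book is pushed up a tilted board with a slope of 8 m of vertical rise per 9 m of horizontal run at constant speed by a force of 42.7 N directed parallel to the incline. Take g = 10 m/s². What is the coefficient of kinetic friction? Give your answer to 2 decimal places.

At constant speed ΣF = 0 along the incline. The applied 42.7 N acts up the slope; the weight component mg sin 41.63° = 31.889 N and kinetic friction μN both act down the slope.
So 42.7 = 31.889 + μ × 35.876, giving μ = (42.7 − 31.889) / 35.876 = 0.3013.

0.30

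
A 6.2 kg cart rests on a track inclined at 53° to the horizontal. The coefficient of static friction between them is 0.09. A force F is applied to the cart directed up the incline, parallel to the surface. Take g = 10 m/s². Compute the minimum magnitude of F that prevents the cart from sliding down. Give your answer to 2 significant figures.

The normal force is N = mg cos 53° = 37.313 N. With F at its minimum the cart is on the verge of sliding down, so static friction is at its maximum μ_s N = 0.09 × 37.313 = 3.358 N and acts up the slope.
Equilibrium along the incline: F + μ_s N = mg sin 53°, so F = 49.515 − 3.358 = 46.157 N.

46 N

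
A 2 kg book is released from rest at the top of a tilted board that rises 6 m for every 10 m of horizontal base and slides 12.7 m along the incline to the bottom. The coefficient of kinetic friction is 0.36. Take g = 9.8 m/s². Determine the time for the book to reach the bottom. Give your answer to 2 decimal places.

The weight component along the incline is mg sin 30.96° = 10.084 N and the normal force is N = mg cos 30.96° = 16.807 N.
Friction up the slope is f = μN = 0.36 × 16.807 = 6.051 N, so the net downslope force is 10.084 − 6.051 = 4.033 N and a = 4.033 / 2 = 2.0165 m/s².
Starting from rest, L = ½at², so t = √(2L/a) = √(2 × 12.7 / 2.0165) = 3.5491 s.

3.55 s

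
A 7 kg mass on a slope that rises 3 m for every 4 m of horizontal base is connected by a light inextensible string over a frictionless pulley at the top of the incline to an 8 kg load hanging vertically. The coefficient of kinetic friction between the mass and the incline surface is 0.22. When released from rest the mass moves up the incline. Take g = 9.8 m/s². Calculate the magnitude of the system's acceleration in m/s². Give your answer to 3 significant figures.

For the mass on the incline: the weight component along the slope is m₁g sin 36.87° = 7 × 9.8 × 0.6000 = 41.160 N and the normal force is N = m₁g cos 36.87° = 54.880 N.
Kinetic friction opposes the mass's motion up the incline: f = μN = 0.22 × 54.880 = 12.074 N acting down the slope.
Newton's second law for the mass (up-slope positive): T − 41.160 − 12.074 = 7 a. For the hanging load (downward positive): 8 × 9.8 − T = 8 a.
Adding the two equations eliminates T: 25.166 = 15 a, so a = 1.6777 m/s².

1.68 m/s²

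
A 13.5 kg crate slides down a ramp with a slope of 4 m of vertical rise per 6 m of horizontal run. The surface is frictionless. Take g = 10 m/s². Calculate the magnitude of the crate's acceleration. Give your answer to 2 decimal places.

5.55 m/s²

Resolving the weight along the incline: the component pulling the crate down the slope is mg sin 33.69° = 13.5 × 10 × 0.5547 = 74.885 N, and the normal force is N = mg cos 33.69° = 13.5 × 10 × 0.8321 = 112.333 N.
With no friction the net force along the incline is 74.885 N, so a = g sin 33.69° = 74.885 / 13.5 = 5.5470 m/s².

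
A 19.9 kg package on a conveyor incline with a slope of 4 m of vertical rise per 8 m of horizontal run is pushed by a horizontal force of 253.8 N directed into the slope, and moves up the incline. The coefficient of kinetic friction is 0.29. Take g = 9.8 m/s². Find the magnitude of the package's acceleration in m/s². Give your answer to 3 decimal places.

2.829 m/s²

The horizontal push has components F cos 26.57° = 253.8 × 0.8944 = 226.999 N up the incline and F sin 26.57° = 253.8 × 0.4472 = 113.499 N pressing into the surface.
The normal force is therefore N = mg cos 26.57° + F sin 26.57° = 174.426 + 113.499 = 287.925 N, and kinetic friction down the slope is μN = 0.29 × 287.925 = 83.498 N.
Along the incline: F cos 26.57° − mg sin 26.57° − μN = ma, so 226.999 − 87.213 − 83.498 = 19.9 a, giving a = 2.8285 m/s².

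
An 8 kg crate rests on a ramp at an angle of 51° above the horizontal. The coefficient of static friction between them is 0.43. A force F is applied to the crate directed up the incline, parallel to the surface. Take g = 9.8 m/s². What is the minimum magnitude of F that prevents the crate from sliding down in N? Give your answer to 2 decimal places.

39.71 N

The normal force is N = mg cos 51° = 49.339 N. With F at its minimum the crate is on the verge of sliding down, so static friction is at its maximum μ_s N = 0.43 × 49.339 = 21.216 N and acts up the slope.
Equilibrium along the incline: F + μ_s N = mg sin 51°, so F = 60.928 − 21.216 = 39.712 N.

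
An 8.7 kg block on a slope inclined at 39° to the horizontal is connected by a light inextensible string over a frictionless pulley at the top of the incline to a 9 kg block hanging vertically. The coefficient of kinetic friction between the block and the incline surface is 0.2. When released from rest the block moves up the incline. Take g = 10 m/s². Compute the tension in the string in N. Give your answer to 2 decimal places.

For the block on the incline: the weight component along the slope is m₁g sin 39° = 8.7 × 10 × 0.6293 = 54.749 N and the normal force is N = m₁g cos 39° = 67.612 N.
Kinetic friction opposes the block's motion up the incline: f = μN = 0.2 × 67.612 = 13.522 N acting down the slope.
Newton's second law for the block (up-slope positive): T − 54.749 − 13.522 = 8.7 a. For the hanging block (downward positive): 9 × 10 − T = 9 a.
Adding the two equations eliminates T: 21.729 = 17.7 a, so a = 1.2276 m/s².
Then from the hanging block's equation, T = 9 × (10 − 1.2276) = 78.952 N.

78.95 N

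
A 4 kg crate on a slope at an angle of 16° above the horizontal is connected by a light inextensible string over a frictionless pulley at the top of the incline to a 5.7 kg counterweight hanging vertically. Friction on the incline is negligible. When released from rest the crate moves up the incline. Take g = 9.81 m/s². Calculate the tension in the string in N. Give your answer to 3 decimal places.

29.414 N

For the crate on the incline: the weight component along the slope is m₁g sin 16° = 4 × 9.81 × 0.2756 = 10.815 N and the normal force is N = m₁g cos 16° = 37.720 N.
Newton's second law for the crate (up-slope positive): T − 10.815 = 4 a. For the hanging counterweight (downward positive): 5.7 × 9.81 − T = 5.7 a.
Adding the two equations eliminates T: 45.102 = 9.7 a, so a = 4.6497 m/s².
Then from the hanging counterweight's equation, T = 5.7 × (9.81 − 4.6497) = 29.414 N.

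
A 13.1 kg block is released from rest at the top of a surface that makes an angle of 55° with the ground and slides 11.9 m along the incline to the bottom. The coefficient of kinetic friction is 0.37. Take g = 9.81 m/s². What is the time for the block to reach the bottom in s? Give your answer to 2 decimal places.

2.00 s

The weight component along the incline is mg sin 55° = 105.270 N and the normal force is N = mg cos 55° = 73.711 N.
Friction up the slope is f = μN = 0.37 × 73.711 = 27.273 N, so the net downslope force is 105.270 − 27.273 = 77.997 N and a = 77.997 / 13.1 = 5.9540 m/s².
Starting from rest, L = ½at², so t = √(2L/a) = √(2 × 11.9 / 5.9540) = 1.9993 s.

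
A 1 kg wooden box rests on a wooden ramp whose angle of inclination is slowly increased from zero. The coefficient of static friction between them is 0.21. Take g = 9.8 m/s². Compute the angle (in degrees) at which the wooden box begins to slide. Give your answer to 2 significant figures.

At the threshold of sliding, static friction is at its maximum μ_s N and exactly balances the weight component along the incline: mg sin θ = μ_s mg cos θ.
Hence tan θ = μ_s = 0.21, so θ = arctan(0.21) = 11.8598°.

12°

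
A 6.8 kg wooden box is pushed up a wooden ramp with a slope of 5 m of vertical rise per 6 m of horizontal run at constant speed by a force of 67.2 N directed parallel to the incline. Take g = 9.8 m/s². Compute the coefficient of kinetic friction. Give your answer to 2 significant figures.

0.48

At constant speed ΣF = 0 along the incline. The applied 67.2 N acts up the slope; the weight component mg sin 39.81° = 42.662 N and kinetic friction μN both act down the slope.
So 67.2 = 42.662 + μ × 51.194, giving μ = (67.2 − 42.662) / 51.194 = 0.4793.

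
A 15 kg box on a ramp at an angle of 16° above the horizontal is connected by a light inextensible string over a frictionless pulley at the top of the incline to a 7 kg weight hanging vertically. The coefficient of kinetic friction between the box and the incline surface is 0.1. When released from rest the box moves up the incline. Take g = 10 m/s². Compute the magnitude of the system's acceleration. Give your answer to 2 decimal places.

0.65 m/s²

For the box on the incline: the weight component along the slope is m₁g sin 16° = 15 × 10 × 0.2756 = 41.340 N and the normal force is N = m₁g cos 16° = 144.189 N.
Kinetic friction opposes the box's motion up the incline: f = μN = 0.1 × 144.189 = 14.419 N acting down the slope.
Newton's second law for the box (up-slope positive): T − 41.340 − 14.419 = 15 a. For the hanging weight (downward positive): 7 × 10 − T = 7 a.
Adding the two equations eliminates T: 14.241 = 22 a, so a = 0.6473 m/s².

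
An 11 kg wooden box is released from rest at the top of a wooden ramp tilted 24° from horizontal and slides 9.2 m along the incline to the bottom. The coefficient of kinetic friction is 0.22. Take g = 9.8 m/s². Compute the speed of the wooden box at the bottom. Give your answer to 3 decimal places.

6.091 m/s

The weight component along the incline is mg sin 24° = 43.846 N and the normal force is N = mg cos 24° = 98.480 N.
Friction up the slope is f = μN = 0.22 × 98.480 = 21.666 N, so the net downslope force is 43.846 − 21.666 = 22.180 N and a = 22.180 / 11 = 2.0164 m/s².
Starting from rest over a distance of 9.2 m, v² = 2aL = 2 × 2.0164 × 9.2 = 37.1018, so v = 6.0911 m/s.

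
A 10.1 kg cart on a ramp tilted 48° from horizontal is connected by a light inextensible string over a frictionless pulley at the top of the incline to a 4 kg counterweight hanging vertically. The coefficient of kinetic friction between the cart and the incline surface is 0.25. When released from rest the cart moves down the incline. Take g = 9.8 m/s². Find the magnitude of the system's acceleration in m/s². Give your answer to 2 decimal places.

1.26 m/s²

For the cart on the incline: the weight component along the slope is m₁g sin 48° = 10.1 × 9.8 × 0.7431 = 73.552 N and the normal force is N = m₁g cos 48° = 66.231 N.
Kinetic friction opposes the cart's motion down the incline: f = μN = 0.25 × 66.231 = 16.558 N acting up the slope.
Newton's second law for the cart (down-slope positive): 73.552 − 16.558 − T = 10.1 a. For the hanging counterweight (upward positive): T − 4 × 9.8 = 4 a.
Adding the two equations eliminates T: 17.794 = 14.1 a, so a = 1.2620 m/s².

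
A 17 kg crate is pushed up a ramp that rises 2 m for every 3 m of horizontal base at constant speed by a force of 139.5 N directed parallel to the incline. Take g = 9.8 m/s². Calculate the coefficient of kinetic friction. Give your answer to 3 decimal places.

0.340

At constant speed ΣF = 0 along the incline. The applied 139.5 N acts up the slope; the weight component mg sin 33.69° = 92.413 N and kinetic friction μN both act down the slope.
So 139.5 = 92.413 + μ × 138.620, giving μ = (139.5 − 92.413) / 138.620 = 0.3397.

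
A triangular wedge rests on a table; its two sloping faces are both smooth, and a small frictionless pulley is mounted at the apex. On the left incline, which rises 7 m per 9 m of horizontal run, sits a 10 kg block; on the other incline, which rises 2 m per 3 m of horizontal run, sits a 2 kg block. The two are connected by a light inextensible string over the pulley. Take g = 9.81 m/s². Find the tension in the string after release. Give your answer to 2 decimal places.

19.11 N

Resolve each weight along its own incline: the 10 kg mass has component 10 × 9.81 × sin 37.87° = 60.228 N down its slope, and the 2 kg mass has 2 × 9.81 × sin 33.69° = 10.883 N down its slope.
The 10 kg side's 60.228 N exceeds the other side's 10.883 N, so that mass slides down and the 2 kg mass slides up. Taking that direction as positive, Newton's second law for the whole system gives 60.228 − 10.883 = (10 + 2) a, so a = 49.345 / 12 = 4.1121 m/s².
For the 2 kg mass (up-slope positive): T − 10.883 = 2 × 4.1121, so T = 19.107 N.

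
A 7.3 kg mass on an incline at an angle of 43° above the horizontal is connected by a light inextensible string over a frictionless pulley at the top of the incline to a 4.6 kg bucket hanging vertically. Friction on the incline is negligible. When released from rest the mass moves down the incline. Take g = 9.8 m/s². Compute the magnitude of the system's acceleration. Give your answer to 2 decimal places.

For the mass on the incline: the weight component along the slope is m₁g sin 43° = 7.3 × 9.8 × 0.6820 = 48.790 N and the normal force is N = m₁g cos 43° = 52.321 N.
Newton's second law for the mass (down-slope positive): 48.790 − T = 7.3 a. For the hanging bucket (upward positive): T − 4.6 × 9.8 = 4.6 a.
Adding the two equations eliminates T: 3.710 = 11.9 a, so a = 0.3118 m/s².

0.31 m/s²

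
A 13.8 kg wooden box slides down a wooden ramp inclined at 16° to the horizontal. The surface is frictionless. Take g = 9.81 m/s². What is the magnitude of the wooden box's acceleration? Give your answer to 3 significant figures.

Resolving the weight along the incline: the component pulling the wooden box down the slope is mg sin 16° = 13.8 × 9.81 × 0.2756 = 37.310 N, and the normal force is N = mg cos 16° = 13.8 × 9.81 × 0.9613 = 130.139 N.
With no friction the net force along the incline is 37.310 N, so a = g sin 16° = 37.310 / 13.8 = 2.7036 m/s².

2.70 m/s²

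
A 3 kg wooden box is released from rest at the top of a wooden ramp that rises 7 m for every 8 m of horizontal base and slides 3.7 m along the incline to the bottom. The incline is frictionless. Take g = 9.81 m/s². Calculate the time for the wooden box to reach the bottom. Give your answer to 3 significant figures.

1.07 s

The weight component along the incline is mg sin 41.19° = 19.380 N and the normal force is N = mg cos 41.19° = 22.148 N.
With no friction, a = g sin 41.19° = 6.4599 m/s².
Starting from rest, L = ½at², so t = √(2L/a) = √(2 × 3.7 / 6.4599) = 1.0703 s.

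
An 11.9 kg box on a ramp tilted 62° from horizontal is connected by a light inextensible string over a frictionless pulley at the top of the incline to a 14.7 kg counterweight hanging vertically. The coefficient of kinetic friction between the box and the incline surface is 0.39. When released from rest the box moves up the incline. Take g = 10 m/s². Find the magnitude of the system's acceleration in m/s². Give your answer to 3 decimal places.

0.757 m/s²

For the box on the incline: the weight component along the slope is m₁g sin 62° = 11.9 × 10 × 0.8829 = 105.065 N and the normal force is N = m₁g cos 62° = 55.867 N.
Kinetic friction opposes the box's motion up the incline: f = μN = 0.39 × 55.867 = 21.788 N acting down the slope.
Newton's second law for the box (up-slope positive): T − 105.065 − 21.788 = 11.9 a. For the hanging counterweight (downward positive): 14.7 × 10 − T = 14.7 a.
Adding the two equations eliminates T: 20.147 = 26.6 a, so a = 0.7574 m/s².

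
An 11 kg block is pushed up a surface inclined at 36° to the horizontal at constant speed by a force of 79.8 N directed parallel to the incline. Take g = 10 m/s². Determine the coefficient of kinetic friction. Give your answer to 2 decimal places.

0.17

At constant speed ΣF = 0 along the incline. The applied 79.8 N acts up the slope; the weight component mg sin 36° = 64.656 N and kinetic friction μN both act down the slope.
So 79.8 = 64.656 + μ × 88.992, giving μ = (79.8 − 64.656) / 88.992 = 0.1702.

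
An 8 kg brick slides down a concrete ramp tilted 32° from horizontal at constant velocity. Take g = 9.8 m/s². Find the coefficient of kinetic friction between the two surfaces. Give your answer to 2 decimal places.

0.62

At constant velocity the net force along the incline is zero: mg sin 32° = μ mg cos 32°.
So μ = tan 32° = 0.5299 / 0.8480 = 0.6249.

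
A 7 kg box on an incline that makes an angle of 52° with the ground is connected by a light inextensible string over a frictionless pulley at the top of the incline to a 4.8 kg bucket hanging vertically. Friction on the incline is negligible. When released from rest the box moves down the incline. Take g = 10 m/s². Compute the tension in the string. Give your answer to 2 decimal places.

For the box on the incline: the weight component along the slope is m₁g sin 52° = 7 × 10 × 0.7880 = 55.160 N and the normal force is N = m₁g cos 52° = 43.096 N.
Newton's second law for the box (down-slope positive): 55.160 − T = 7 a. For the hanging bucket (upward positive): T − 4.8 × 10 = 4.8 a.
Adding the two equations eliminates T: 7.160 = 11.8 a, so a = 0.6068 m/s².
Then from the hanging bucket's equation, T = 4.8 × (10 + 0.6068) = 50.913 N.

50.91 N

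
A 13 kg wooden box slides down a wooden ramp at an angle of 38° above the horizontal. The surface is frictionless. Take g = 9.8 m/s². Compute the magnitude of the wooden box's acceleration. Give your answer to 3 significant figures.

6.03 m/s²

Resolving the weight along the incline: the component pulling the wooden box down the slope is mg sin 38° = 13 × 9.8 × 0.6157 = 78.440 N, and the normal force is N = mg cos 38° = 13 × 9.8 × 0.7880 = 100.391 N.
With no friction the net force along the incline is 78.440 N, so a = g sin 38° = 78.440 / 13 = 6.0338 m/s².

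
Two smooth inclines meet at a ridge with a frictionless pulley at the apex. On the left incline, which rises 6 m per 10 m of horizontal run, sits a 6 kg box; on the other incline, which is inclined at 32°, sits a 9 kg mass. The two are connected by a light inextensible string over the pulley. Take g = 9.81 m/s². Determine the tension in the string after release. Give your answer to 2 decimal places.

36.88 N

Resolve each weight along its own incline: the 6 kg mass has component 6 × 9.81 × sin 30.96° = 30.283 N down its slope, and the 9 kg mass has 9 × 9.81 × sin 32° = 46.787 N down its slope.
The 9 kg side's 46.787 N exceeds the other side's 30.283 N, so that mass slides down and the 6 kg mass slides up. Taking that direction as positive, Newton's second law for the whole system gives 46.787 − 30.283 = (6 + 9) a, so a = 16.504 / 15 = 1.1003 m/s².
For the 6 kg mass (up-slope positive): T − 30.283 = 6 × 1.1003, so T = 36.885 N.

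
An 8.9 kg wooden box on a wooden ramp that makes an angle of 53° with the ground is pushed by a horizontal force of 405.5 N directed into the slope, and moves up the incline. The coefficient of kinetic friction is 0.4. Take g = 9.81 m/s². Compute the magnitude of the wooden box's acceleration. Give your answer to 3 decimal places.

The horizontal push has components F cos 53° = 405.5 × 0.6018 = 244.030 N up the incline and F sin 53° = 405.5 × 0.7986 = 323.832 N pressing into the surface.
The normal force is therefore N = mg cos 53° + F sin 53° = 52.543 + 323.832 = 376.375 N, and kinetic friction down the slope is μN = 0.4 × 376.375 = 150.550 N.
Along the incline: F cos 53° − mg sin 53° − μN = ma, so 244.030 − 69.725 − 150.550 = 8.9 a, giving a = 2.6691 m/s².

2.669 m/s²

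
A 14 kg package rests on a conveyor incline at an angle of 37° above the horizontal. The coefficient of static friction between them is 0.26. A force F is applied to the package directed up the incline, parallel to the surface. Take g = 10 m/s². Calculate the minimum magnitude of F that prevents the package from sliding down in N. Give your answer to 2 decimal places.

The normal force is N = mg cos 37° = 111.809 N. With F at its minimum the package is on the verge of sliding down, so static friction is at its maximum μ_s N = 0.26 × 111.809 = 29.070 N and acts up the slope.
Equilibrium along the incline: F + μ_s N = mg sin 37°, so F = 84.254 − 29.070 = 55.184 N.

55.18 N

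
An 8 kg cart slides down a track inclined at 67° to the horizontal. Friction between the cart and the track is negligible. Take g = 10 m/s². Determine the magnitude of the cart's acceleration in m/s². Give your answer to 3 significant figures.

Resolving the weight along the incline: the component pulling the cart down the slope is mg sin 67° = 8 × 10 × 0.9205 = 73.640 N, and the normal force is N = mg cos 67° = 8 × 10 × 0.3907 = 31.256 N.
With no friction the net force along the incline is 73.640 N, so a = g sin 67° = 73.640 / 8 = 9.2050 m/s².

9.21 m/s²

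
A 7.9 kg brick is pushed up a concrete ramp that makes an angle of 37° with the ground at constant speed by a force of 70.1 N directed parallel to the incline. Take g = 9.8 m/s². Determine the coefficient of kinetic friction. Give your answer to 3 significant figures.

0.380

At constant speed ΣF = 0 along the incline. The applied 70.1 N acts up the slope; the weight component mg sin 37° = 46.593 N and kinetic friction μN both act down the slope.
So 70.1 = 46.593 + μ × 61.830, giving μ = (70.1 − 46.593) / 61.830 = 0.3802.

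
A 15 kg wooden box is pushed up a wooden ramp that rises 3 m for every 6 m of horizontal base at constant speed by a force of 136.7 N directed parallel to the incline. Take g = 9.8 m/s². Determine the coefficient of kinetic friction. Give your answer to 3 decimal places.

At constant speed ΣF = 0 along the incline. The applied 136.7 N acts up the slope; the weight component mg sin 26.57° = 65.740 N and kinetic friction μN both act down the slope.
So 136.7 = 65.740 + μ × 131.481, giving μ = (136.7 − 65.740) / 131.481 = 0.5397.

0.540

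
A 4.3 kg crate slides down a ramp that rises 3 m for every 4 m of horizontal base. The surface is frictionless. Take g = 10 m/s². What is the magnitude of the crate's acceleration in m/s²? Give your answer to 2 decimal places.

6.00 m/s²

Resolving the weight along the incline: the component pulling the crate down the slope is mg sin 36.87° = 4.3 × 10 × 0.6000 = 25.800 N, and the normal force is N = mg cos 36.87° = 4.3 × 10 × 0.8000 = 34.400 N.
With no friction the net force along the incline is 25.800 N, so a = g sin 36.87° = 25.800 / 4.3 = 6.0000 m/s².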